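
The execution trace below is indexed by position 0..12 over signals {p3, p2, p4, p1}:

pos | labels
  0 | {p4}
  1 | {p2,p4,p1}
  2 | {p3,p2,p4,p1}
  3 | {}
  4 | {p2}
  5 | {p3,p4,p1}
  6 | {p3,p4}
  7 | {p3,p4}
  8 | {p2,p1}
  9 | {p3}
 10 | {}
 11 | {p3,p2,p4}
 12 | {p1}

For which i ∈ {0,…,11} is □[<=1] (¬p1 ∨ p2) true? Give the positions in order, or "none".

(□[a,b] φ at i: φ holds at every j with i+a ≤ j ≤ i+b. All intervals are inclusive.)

0, 1, 2, 3, 6, 7, 8, 9, 10

Evaluate at each i in [0,11]:
  i=0: ✓ (all of [0,1])
  i=1: ✓ (all of [1,2])
  i=2: ✓ (all of [2,3])
  i=3: ✓ (all of [3,4])
  i=4: ✗ (fails at j=5)
  i=5: ✗ (fails at j=5)
  i=6: ✓ (all of [6,7])
  i=7: ✓ (all of [7,8])
  i=8: ✓ (all of [8,9])
  i=9: ✓ (all of [9,10])
  i=10: ✓ (all of [10,11])
  i=11: ✗ (fails at j=12)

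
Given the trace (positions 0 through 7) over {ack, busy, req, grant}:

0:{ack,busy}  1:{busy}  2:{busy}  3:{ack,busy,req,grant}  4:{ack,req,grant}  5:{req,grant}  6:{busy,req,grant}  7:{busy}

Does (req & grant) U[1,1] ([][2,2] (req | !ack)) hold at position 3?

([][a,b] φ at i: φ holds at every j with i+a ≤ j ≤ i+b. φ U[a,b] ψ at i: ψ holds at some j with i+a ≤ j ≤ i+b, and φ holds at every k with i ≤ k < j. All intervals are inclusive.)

True

Need some j in [4,4] with [][2,2] (req | !ack), and (req & grant) at every k in [3,j-1].
  j=4: [][2,2] (req | !ack) holds; (req & grant) holds at every k in [3,3] → satisfied.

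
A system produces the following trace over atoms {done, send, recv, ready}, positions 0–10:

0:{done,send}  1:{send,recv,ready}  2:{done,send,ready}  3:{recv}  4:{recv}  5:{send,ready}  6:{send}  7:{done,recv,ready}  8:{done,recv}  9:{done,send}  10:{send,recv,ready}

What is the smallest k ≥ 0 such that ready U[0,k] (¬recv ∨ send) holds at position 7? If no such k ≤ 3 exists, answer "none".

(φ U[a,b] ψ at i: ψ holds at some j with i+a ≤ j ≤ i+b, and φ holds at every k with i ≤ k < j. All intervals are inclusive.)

none

Need earliest j ≥ 7 with (¬recv ∨ send), and ready at every k in [7,j-1].
  j=7: rhs fails.
  j=8: rhs fails.
  j=9: rhs holds but lhs fails at k=8.
  j=10: rhs holds but lhs fails at k=8.
No witness within the range → none.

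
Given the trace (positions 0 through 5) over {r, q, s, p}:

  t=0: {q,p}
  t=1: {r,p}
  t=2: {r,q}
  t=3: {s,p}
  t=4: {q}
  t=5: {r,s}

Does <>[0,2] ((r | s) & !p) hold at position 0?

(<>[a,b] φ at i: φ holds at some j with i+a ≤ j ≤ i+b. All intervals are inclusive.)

True

Check ((r | s) & !p) at each j in [0,2]:
  j=0: false
  j=1: false
  j=2: true
Found at j=2 → formula holds.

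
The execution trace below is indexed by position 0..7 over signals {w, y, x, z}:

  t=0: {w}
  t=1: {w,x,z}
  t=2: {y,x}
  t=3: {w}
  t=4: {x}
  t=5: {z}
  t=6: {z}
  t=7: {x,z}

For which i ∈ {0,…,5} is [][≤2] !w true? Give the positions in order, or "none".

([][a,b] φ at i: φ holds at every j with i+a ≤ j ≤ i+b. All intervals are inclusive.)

4, 5

Evaluate at each i in [0,5]:
  i=0: ✗ (fails at j=0)
  i=1: ✗ (fails at j=1)
  i=2: ✗ (fails at j=3)
  i=3: ✗ (fails at j=3)
  i=4: ✓ (all of [4,6])
  i=5: ✓ (all of [5,7])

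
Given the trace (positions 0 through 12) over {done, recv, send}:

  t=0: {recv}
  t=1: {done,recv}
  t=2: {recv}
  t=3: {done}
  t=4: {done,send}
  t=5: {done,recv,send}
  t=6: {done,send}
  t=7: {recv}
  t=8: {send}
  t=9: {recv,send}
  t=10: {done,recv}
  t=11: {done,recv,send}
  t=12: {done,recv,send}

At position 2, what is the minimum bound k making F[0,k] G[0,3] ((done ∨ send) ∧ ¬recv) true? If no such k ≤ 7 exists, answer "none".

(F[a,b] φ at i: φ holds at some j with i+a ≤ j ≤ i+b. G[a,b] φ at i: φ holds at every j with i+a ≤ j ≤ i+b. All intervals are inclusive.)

none

Scan j = 2,3,… for G[0,3] ((done ∨ send) ∧ ¬recv):
  j=2: fails
  j=3: fails
  j=4: fails
  j=5: fails
  j=6: fails
  j=7: fails
  j=8: fails
  j=9: fails
No j in [2,9] satisfies it → none.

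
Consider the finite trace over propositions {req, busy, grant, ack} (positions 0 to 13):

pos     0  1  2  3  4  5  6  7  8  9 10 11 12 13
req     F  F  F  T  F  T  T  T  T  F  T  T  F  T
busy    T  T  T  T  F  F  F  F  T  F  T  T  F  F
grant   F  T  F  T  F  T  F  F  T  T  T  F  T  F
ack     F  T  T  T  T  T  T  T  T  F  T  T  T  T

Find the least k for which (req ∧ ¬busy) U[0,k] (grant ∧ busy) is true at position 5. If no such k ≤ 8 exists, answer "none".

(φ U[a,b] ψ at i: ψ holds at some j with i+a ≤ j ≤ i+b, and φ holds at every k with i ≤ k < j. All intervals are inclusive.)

3

Need earliest j ≥ 5 with (grant ∧ busy), and (req ∧ ¬busy) at every k in [5,j-1].
  j=5: rhs fails.
  j=6: rhs fails.
  j=7: rhs fails.
  j=8: rhs holds; lhs holds on [5,7]. k = 3.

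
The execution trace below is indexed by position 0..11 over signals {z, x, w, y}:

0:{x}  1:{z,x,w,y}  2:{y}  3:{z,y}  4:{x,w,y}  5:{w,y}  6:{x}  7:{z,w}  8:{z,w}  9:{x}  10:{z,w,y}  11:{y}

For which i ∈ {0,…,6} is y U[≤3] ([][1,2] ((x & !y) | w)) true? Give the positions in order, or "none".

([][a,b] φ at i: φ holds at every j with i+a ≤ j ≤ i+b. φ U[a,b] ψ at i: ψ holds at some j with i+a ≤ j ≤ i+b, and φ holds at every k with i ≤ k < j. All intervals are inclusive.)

Evaluate at each i in [0,6]:
  i=0: ✗ (lhs fails at k=0 before rhs at j=3)
  i=1: ✓ (rhs at j=3; lhs holds on [1,2])
  i=2: ✓ (rhs at j=3; lhs holds on [2,2])
  i=3: ✓ (rhs at j=3)
  i=4: ✓ (rhs at j=4)
  i=5: ✓ (rhs at j=5)
  i=6: ✓ (rhs at j=6)

1, 2, 3, 4, 5, 6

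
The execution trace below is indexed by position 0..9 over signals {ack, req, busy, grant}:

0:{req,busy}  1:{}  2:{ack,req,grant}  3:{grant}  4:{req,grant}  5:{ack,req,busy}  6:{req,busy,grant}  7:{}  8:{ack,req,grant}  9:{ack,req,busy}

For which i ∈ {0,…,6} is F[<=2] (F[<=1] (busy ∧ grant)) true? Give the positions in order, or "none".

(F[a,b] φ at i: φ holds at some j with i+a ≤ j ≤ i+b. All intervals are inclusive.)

Evaluate at each i in [0,6]:
  i=0: ✗ (none in [0,2])
  i=1: ✗ (none in [1,3])
  i=2: ✗ (none in [2,4])
  i=3: ✓ (witness j=5)
  i=4: ✓ (witness j=5)
  i=5: ✓ (witness j=5)
  i=6: ✓ (witness j=6)

3, 4, 5, 6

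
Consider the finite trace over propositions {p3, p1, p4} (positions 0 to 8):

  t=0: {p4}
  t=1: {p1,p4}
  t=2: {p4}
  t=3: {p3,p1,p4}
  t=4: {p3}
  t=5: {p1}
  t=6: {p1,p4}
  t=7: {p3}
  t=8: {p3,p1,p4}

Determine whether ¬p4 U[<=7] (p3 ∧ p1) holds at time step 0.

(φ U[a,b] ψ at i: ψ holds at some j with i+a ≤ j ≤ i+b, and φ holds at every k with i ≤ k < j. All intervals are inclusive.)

Need some j in [0,7] with (p3 ∧ p1), and ¬p4 at every k in [0,j-1].
  j=0: (p3 ∧ p1) false.
  j=1: (p3 ∧ p1) false.
  j=2: (p3 ∧ p1) false.
  j=3: (p3 ∧ p1) holds, but ¬p4 fails at k=0 → not this j.
  j=4: (p3 ∧ p1) false.
  j=5: (p3 ∧ p1) false.
  j=6: (p3 ∧ p1) false.
  j=7: (p3 ∧ p1) false.
No j in the window works → until fails.

No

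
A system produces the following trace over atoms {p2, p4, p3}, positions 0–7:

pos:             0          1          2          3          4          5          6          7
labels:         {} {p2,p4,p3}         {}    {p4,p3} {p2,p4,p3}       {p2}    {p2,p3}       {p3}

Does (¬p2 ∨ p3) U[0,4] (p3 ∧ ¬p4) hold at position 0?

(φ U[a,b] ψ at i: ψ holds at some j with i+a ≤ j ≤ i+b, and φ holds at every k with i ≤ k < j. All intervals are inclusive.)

No

Need some j in [0,4] with (p3 ∧ ¬p4), and (¬p2 ∨ p3) at every k in [0,j-1].
  j=0: (p3 ∧ ¬p4) false.
  j=1: (p3 ∧ ¬p4) false.
  j=2: (p3 ∧ ¬p4) false.
  j=3: (p3 ∧ ¬p4) false.
  j=4: (p3 ∧ ¬p4) false.
No j in the window works → until fails.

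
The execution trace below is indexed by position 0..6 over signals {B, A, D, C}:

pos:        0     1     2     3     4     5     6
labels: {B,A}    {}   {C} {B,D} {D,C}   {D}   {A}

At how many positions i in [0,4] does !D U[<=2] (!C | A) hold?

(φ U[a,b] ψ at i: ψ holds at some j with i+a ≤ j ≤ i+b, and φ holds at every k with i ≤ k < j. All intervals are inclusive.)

4

Evaluate at each i in [0,4]:
  i=0: ✓ (rhs at j=0)
  i=1: ✓ (rhs at j=1)
  i=2: ✓ (rhs at j=3; lhs holds on [2,2])
  i=3: ✓ (rhs at j=3)
  i=4: ✗ (lhs fails at k=4 before rhs at j=5)
Positions where it holds: {0, 1, 2, 3} → 4.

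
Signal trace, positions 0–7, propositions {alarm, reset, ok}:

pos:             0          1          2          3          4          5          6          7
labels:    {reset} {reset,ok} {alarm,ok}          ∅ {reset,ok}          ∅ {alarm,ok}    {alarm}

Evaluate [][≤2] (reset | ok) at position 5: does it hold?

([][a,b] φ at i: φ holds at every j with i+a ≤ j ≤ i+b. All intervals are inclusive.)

Check (reset | ok) at every j in [5,7]:
  j=5: false
  j=6: true
  j=7: false
Fails at j=5 → formula fails.

Does not hold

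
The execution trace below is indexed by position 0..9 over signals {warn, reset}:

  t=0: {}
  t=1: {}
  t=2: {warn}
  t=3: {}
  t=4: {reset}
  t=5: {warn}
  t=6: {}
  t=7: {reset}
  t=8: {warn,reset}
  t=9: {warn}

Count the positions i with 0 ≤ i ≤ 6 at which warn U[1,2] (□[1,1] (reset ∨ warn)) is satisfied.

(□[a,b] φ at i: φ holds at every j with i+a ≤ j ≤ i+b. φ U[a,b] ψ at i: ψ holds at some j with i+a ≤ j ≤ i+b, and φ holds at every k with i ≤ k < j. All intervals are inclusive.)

2

Evaluate at each i in [0,6]:
  i=0: ✗ (lhs fails at k=0 before rhs at j=1)
  i=1: ✗ (lhs fails at k=1 before rhs at j=3)
  i=2: ✓ (rhs at j=3; lhs holds on [2,2])
  i=3: ✗ (lhs fails at k=3 before rhs at j=4)
  i=4: ✗ (lhs fails at k=4 before rhs at j=6)
  i=5: ✓ (rhs at j=6; lhs holds on [5,5])
  i=6: ✗ (lhs fails at k=6 before rhs at j=7)
Positions where it holds: {2, 5} → 2.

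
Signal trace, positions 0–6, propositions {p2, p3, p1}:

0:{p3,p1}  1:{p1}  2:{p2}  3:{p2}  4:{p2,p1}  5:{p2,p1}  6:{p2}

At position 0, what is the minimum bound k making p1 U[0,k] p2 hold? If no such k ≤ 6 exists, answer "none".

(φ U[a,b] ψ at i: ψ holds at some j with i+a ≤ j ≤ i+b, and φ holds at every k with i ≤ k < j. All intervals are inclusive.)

Need earliest j ≥ 0 with p2, and p1 at every k in [0,j-1].
  j=0: rhs fails.
  j=1: rhs fails.
  j=2: rhs holds; lhs holds on [0,1]. k = 2.

2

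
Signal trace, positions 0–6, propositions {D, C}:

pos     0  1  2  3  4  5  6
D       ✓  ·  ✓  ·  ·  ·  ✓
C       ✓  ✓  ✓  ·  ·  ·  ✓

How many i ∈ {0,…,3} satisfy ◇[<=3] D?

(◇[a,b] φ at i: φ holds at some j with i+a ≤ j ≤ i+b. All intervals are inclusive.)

Evaluate at each i in [0,3]:
  i=0: ✓ (witness j=0)
  i=1: ✓ (witness j=2)
  i=2: ✓ (witness j=2)
  i=3: ✓ (witness j=6)
Positions where it holds: {0, 1, 2, 3} → 4.

4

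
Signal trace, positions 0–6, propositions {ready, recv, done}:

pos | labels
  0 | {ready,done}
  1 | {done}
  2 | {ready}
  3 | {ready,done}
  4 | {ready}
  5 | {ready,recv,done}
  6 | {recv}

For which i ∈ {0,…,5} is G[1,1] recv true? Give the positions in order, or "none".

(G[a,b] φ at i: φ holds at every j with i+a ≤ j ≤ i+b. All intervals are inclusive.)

Evaluate at each i in [0,5]:
  i=0: ✗ (fails at j=1)
  i=1: ✗ (fails at j=2)
  i=2: ✗ (fails at j=3)
  i=3: ✗ (fails at j=4)
  i=4: ✓ (all of [5,5])
  i=5: ✓ (all of [6,6])

4, 5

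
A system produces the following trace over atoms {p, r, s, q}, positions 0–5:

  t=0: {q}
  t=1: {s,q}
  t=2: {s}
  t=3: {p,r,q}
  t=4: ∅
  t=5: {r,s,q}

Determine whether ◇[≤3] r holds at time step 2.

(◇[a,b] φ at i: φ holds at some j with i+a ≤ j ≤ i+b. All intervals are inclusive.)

Check r at each j in [2,5]:
  j=2: false
  j=3: true
  j=4: false
  j=5: true
Found at j=3 → formula holds.

Holds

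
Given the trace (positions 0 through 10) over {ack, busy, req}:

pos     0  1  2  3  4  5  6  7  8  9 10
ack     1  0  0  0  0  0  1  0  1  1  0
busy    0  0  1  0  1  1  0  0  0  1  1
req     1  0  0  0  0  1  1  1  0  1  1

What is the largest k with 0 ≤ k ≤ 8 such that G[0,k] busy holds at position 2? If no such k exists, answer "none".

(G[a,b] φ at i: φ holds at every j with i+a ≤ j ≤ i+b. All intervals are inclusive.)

busy must hold from j=2 onward; find where it first fails.
  j=2: holds
  j=3: fails
Holds on [2,2], so largest k = 0.

0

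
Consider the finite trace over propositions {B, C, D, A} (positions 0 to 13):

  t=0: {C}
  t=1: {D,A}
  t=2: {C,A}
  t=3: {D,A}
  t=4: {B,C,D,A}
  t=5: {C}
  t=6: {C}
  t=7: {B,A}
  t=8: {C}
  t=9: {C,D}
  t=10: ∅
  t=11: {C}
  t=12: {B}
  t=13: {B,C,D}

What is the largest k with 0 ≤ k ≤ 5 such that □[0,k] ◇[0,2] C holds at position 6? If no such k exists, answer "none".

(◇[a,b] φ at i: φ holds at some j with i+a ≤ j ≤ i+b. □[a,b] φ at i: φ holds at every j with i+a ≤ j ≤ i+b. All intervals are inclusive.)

5

◇[0,2] C must hold from j=6 onward; find where it first fails.
  j=6: holds
  j=7: holds
  j=8: holds
  j=9: holds
  j=10: holds
  j=11: holds
Holds through j=11; largest k = 5.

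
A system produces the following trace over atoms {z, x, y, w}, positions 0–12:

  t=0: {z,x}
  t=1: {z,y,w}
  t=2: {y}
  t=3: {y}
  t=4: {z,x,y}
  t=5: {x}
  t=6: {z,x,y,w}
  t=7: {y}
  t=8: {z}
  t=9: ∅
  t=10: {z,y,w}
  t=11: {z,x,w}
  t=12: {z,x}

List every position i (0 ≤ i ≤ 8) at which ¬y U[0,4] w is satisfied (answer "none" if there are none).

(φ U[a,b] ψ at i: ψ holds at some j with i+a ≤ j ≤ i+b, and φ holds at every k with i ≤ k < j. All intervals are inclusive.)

Evaluate at each i in [0,8]:
  i=0: ✓ (rhs at j=1; lhs holds on [0,0])
  i=1: ✓ (rhs at j=1)
  i=2: ✗ (lhs fails at k=2 before rhs at j=6)
  i=3: ✗ (lhs fails at k=3 before rhs at j=6)
  i=4: ✗ (lhs fails at k=4 before rhs at j=6)
  i=5: ✓ (rhs at j=6; lhs holds on [5,5])
  i=6: ✓ (rhs at j=6)
  i=7: ✗ (lhs fails at k=7 before rhs at j=10)
  i=8: ✓ (rhs at j=10; lhs holds on [8,9])

0, 1, 5, 6, 8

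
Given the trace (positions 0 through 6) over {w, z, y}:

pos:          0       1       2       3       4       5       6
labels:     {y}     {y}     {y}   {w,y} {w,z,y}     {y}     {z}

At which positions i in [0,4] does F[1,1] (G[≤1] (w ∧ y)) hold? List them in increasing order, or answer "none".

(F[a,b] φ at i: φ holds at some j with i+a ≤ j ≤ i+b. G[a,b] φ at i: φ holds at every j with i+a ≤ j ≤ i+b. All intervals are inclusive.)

Evaluate at each i in [0,4]:
  i=0: ✗ (none in [1,1])
  i=1: ✗ (none in [2,2])
  i=2: ✓ (witness j=3)
  i=3: ✗ (none in [4,4])
  i=4: ✗ (none in [5,5])

2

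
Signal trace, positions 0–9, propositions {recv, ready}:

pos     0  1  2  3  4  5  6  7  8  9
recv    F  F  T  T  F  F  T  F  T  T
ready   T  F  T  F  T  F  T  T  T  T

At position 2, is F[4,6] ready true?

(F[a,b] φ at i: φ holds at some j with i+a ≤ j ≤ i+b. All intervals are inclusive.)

Holds

Check ready at each j in [6,8]:
  j=6: true
  j=7: true
  j=8: true
Found at j=6 → formula holds.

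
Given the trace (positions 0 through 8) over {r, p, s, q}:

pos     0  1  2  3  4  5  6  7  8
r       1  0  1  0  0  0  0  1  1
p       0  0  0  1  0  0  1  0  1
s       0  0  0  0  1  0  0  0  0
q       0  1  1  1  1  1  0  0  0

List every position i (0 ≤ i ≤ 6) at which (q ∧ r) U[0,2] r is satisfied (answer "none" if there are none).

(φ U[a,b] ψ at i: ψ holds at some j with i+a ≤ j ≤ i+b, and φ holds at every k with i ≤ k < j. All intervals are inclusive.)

0, 2

Evaluate at each i in [0,6]:
  i=0: ✓ (rhs at j=0)
  i=1: ✗ (lhs fails at k=1 before rhs at j=2)
  i=2: ✓ (rhs at j=2)
  i=3: ✗ (no rhs in [3,5])
  i=4: ✗ (no rhs in [4,6])
  i=5: ✗ (lhs fails at k=5 before rhs at j=7)
  i=6: ✗ (lhs fails at k=6 before rhs at j=7)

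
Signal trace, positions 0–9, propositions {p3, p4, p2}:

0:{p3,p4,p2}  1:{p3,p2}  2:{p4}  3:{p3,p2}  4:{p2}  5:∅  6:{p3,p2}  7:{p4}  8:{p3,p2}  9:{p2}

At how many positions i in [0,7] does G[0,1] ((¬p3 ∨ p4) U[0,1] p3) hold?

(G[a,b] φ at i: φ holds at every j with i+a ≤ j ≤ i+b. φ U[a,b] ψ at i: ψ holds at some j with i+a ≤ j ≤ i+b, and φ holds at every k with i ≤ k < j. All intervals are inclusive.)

6

Evaluate at each i in [0,7]:
  i=0: ✓ (all of [0,1])
  i=1: ✓ (all of [1,2])
  i=2: ✓ (all of [2,3])
  i=3: ✗ (fails at j=4)
  i=4: ✗ (fails at j=4)
  i=5: ✓ (all of [5,6])
  i=6: ✓ (all of [6,7])
  i=7: ✓ (all of [7,8])
Positions where it holds: {0, 1, 2, 5, 6, 7} → 6.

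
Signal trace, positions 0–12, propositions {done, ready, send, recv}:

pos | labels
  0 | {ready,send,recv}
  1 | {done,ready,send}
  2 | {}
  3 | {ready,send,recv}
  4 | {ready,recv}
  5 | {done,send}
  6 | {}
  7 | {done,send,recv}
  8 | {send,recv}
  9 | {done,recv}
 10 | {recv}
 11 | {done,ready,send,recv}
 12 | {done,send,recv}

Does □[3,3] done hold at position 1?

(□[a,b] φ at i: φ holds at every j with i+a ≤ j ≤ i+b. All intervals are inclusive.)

No

Check done at every j in [4,4]:
  j=4: false
Fails at j=4 → formula fails.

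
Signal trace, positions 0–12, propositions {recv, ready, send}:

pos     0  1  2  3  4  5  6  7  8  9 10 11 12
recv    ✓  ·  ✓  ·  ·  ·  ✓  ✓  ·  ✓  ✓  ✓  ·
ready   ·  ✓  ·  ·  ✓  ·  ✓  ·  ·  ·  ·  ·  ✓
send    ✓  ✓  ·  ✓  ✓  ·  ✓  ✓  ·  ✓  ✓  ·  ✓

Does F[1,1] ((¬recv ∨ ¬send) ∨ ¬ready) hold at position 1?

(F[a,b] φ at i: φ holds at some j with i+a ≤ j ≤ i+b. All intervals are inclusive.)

Holds

Check ((¬recv ∨ ¬send) ∨ ¬ready) at each j in [2,2]:
  j=2: true
Found at j=2 → formula holds.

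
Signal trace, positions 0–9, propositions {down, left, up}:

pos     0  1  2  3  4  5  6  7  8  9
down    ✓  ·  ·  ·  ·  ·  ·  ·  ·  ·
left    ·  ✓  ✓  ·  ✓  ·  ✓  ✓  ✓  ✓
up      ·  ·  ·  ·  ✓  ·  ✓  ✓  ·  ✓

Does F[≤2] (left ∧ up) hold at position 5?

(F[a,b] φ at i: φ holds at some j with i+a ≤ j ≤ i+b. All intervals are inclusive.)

Yes

Check (left ∧ up) at each j in [5,7]:
  j=5: false
  j=6: true
  j=7: true
Found at j=6 → formula holds.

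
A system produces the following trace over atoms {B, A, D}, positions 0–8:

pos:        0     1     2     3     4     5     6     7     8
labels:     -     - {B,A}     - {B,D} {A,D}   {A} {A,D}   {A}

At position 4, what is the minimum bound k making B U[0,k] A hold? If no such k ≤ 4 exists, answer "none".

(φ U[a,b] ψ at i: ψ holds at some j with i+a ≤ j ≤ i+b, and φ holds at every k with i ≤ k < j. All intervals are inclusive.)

1

Need earliest j ≥ 4 with A, and B at every k in [4,j-1].
  j=4: rhs fails.
  j=5: rhs holds; lhs holds on [4,4]. k = 1.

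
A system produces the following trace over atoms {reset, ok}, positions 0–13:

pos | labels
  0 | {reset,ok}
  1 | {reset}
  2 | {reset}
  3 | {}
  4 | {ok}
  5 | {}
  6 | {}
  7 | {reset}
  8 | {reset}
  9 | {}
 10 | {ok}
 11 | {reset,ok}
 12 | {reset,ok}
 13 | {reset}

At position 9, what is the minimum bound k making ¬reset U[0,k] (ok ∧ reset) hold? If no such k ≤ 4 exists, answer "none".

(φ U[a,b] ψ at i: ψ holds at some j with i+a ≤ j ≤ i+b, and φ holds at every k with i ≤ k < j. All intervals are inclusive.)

Need earliest j ≥ 9 with (ok ∧ reset), and ¬reset at every k in [9,j-1].
  j=9: rhs fails.
  j=10: rhs fails.
  j=11: rhs holds; lhs holds on [9,10]. k = 2.

2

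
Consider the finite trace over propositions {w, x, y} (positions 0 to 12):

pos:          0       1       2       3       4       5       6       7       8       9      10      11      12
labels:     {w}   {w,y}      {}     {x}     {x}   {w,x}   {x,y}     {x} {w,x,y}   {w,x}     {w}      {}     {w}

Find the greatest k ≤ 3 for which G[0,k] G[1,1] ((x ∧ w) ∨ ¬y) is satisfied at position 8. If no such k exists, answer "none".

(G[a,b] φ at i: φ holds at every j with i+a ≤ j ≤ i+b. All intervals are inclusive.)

3

G[1,1] ((x ∧ w) ∨ ¬y) must hold from j=8 onward; find where it first fails.
  j=8: holds
  j=9: holds
  j=10: holds
  j=11: holds
Holds through j=11; largest k = 3.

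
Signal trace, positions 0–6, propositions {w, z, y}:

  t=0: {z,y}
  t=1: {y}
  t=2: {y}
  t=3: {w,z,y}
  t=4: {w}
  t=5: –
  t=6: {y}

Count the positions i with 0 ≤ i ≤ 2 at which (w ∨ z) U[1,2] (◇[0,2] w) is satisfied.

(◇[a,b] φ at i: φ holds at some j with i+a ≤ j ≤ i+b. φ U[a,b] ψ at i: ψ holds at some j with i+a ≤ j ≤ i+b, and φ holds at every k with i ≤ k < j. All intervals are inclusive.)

1

Evaluate at each i in [0,2]:
  i=0: ✓ (rhs at j=1; lhs holds on [0,0])
  i=1: ✗ (lhs fails at k=1 before rhs at j=2)
  i=2: ✗ (lhs fails at k=2 before rhs at j=3)
Positions where it holds: {0} → 1.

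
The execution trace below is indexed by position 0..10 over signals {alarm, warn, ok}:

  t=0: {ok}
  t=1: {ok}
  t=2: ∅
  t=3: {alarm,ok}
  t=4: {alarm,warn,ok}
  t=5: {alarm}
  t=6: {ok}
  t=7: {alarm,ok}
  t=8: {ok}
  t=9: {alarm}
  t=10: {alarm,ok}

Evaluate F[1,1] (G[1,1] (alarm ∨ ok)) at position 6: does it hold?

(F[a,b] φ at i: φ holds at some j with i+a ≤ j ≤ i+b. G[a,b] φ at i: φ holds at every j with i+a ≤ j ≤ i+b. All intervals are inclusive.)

True

Check G[1,1] (alarm ∨ ok) at each j in [7,7]:
  j=7: holds on [8,8]
Found at j=7 → formula holds.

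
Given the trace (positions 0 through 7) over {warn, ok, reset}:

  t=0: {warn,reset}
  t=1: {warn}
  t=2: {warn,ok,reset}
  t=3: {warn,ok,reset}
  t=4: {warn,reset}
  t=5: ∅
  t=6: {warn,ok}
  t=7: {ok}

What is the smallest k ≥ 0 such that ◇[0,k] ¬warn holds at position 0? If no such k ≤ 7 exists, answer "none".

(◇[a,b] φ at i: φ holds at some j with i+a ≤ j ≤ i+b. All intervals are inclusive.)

5

Scan j = 0,1,… for ¬warn:
  j=0: fails
  j=1: fails
  j=2: fails
  j=3: fails
  j=4: fails
  j=5: holds
First hit at j=5, so smallest k = 5-0 = 5.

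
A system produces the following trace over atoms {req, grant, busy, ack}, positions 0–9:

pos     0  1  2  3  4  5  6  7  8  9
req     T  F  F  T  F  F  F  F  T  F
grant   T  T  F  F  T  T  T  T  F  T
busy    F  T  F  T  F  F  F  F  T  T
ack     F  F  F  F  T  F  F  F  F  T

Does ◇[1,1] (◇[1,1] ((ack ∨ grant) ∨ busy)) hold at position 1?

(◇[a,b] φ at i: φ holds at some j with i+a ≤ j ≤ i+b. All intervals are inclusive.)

Yes

Check ◇[1,1] ((ack ∨ grant) ∨ busy) at each j in [2,2]:
  j=2: holds (witness at 3)
Found at j=2 → formula holds.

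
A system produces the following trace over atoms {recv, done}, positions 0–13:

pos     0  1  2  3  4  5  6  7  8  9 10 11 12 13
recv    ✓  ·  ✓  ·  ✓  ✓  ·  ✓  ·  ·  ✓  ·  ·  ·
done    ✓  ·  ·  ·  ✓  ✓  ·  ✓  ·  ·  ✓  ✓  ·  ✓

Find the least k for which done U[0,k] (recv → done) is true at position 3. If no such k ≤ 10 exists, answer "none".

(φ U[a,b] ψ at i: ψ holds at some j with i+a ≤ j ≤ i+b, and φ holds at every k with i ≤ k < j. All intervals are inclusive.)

Need earliest j ≥ 3 with (recv → done), and done at every k in [3,j-1].
  j=3: rhs holds (empty prefix). k = 0.

0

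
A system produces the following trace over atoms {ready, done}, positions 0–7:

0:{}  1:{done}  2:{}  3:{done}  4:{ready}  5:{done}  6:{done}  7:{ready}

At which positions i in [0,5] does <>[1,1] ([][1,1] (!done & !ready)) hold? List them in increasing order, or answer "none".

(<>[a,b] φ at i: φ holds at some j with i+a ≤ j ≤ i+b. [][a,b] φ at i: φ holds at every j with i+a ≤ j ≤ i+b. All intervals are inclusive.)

0

Evaluate at each i in [0,5]:
  i=0: ✓ (witness j=1)
  i=1: ✗ (none in [2,2])
  i=2: ✗ (none in [3,3])
  i=3: ✗ (none in [4,4])
  i=4: ✗ (none in [5,5])
  i=5: ✗ (none in [6,6])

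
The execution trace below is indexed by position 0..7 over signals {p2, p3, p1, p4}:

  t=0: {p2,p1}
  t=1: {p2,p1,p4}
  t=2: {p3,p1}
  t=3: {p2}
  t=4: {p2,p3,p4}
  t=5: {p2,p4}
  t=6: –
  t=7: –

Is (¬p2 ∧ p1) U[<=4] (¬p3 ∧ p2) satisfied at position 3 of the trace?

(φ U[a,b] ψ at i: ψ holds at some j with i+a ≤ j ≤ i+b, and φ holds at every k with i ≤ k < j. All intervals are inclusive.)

Yes

Need some j in [3,7] with (¬p3 ∧ p2), and (¬p2 ∧ p1) at every k in [3,j-1].
  j=3: (¬p3 ∧ p2) holds; no prefix to check → satisfied.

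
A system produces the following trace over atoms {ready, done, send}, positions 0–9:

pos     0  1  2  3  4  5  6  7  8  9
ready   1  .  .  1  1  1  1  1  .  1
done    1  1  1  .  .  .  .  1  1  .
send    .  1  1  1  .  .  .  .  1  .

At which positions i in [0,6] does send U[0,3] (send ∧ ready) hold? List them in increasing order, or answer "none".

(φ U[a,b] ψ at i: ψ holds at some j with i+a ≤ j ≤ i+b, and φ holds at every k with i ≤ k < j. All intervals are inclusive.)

Evaluate at each i in [0,6]:
  i=0: ✗ (lhs fails at k=0 before rhs at j=3)
  i=1: ✓ (rhs at j=3; lhs holds on [1,2])
  i=2: ✓ (rhs at j=3; lhs holds on [2,2])
  i=3: ✓ (rhs at j=3)
  i=4: ✗ (no rhs in [4,7])
  i=5: ✗ (no rhs in [5,8])
  i=6: ✗ (no rhs in [6,9])

1, 2, 3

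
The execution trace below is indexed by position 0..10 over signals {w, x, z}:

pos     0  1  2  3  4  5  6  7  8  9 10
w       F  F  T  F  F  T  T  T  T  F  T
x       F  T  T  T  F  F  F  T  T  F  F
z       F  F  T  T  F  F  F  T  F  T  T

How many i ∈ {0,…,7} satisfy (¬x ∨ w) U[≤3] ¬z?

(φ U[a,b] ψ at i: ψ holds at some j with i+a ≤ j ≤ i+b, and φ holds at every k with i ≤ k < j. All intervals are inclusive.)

Evaluate at each i in [0,7]:
  i=0: ✓ (rhs at j=0)
  i=1: ✓ (rhs at j=1)
  i=2: ✗ (lhs fails at k=3 before rhs at j=4)
  i=3: ✗ (lhs fails at k=3 before rhs at j=4)
  i=4: ✓ (rhs at j=4)
  i=5: ✓ (rhs at j=5)
  i=6: ✓ (rhs at j=6)
  i=7: ✓ (rhs at j=8; lhs holds on [7,7])
Positions where it holds: {0, 1, 4, 5, 6, 7} → 6.

6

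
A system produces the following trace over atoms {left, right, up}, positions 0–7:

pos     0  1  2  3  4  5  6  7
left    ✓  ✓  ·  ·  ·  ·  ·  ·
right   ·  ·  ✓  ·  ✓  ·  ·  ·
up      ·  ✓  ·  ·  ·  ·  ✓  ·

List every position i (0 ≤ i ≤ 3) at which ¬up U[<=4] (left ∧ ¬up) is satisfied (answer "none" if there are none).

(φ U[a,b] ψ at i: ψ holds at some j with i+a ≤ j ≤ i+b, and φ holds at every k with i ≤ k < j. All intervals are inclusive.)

0

Evaluate at each i in [0,3]:
  i=0: ✓ (rhs at j=0)
  i=1: ✗ (no rhs in [1,5])
  i=2: ✗ (no rhs in [2,6])
  i=3: ✗ (no rhs in [3,7])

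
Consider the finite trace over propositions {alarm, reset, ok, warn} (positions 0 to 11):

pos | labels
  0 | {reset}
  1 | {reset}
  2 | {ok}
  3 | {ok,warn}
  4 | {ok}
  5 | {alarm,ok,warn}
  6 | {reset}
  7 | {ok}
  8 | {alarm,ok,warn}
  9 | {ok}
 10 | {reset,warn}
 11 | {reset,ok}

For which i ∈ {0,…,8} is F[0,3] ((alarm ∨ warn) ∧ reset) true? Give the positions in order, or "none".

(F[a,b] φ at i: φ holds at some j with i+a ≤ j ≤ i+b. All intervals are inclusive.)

7, 8

Evaluate at each i in [0,8]:
  i=0: ✗ (none in [0,3])
  i=1: ✗ (none in [1,4])
  i=2: ✗ (none in [2,5])
  i=3: ✗ (none in [3,6])
  i=4: ✗ (none in [4,7])
  i=5: ✗ (none in [5,8])
  i=6: ✗ (none in [6,9])
  i=7: ✓ (witness j=10)
  i=8: ✓ (witness j=10)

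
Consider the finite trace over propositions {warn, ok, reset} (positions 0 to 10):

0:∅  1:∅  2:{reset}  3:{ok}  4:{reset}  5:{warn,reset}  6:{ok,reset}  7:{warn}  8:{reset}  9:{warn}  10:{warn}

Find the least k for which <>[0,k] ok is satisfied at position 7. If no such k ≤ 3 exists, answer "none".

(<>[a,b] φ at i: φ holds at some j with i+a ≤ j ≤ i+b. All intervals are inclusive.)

Scan j = 7,8,… for ok:
  j=7: fails
  j=8: fails
  j=9: fails
  j=10: fails
No j in [7,10] satisfies it → none.

none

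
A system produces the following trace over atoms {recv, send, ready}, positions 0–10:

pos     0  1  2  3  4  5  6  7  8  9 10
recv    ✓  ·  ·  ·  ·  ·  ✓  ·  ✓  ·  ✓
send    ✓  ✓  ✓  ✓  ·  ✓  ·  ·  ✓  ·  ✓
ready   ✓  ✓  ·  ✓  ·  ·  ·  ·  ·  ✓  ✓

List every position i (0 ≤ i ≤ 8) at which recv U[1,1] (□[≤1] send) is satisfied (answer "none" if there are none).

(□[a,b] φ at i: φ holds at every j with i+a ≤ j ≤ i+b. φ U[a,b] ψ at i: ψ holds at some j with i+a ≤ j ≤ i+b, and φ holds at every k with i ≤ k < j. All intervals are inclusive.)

Evaluate at each i in [0,8]:
  i=0: ✓ (rhs at j=1; lhs holds on [0,0])
  i=1: ✗ (lhs fails at k=1 before rhs at j=2)
  i=2: ✗ (no rhs in [3,3])
  i=3: ✗ (no rhs in [4,4])
  i=4: ✗ (no rhs in [5,5])
  i=5: ✗ (no rhs in [6,6])
  i=6: ✗ (no rhs in [7,7])
  i=7: ✗ (no rhs in [8,8])
  i=8: ✗ (no rhs in [9,9])

0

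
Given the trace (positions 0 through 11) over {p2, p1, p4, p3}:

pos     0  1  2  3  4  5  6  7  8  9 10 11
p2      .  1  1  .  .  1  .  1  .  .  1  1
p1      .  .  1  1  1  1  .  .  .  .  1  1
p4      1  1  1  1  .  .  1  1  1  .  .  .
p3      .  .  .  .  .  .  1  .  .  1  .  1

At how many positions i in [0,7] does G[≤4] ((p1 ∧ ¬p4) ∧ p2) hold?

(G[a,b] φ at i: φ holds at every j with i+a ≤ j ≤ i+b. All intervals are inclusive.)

0

Evaluate at each i in [0,7]:
  i=0: ✗ (fails at j=0)
  i=1: ✗ (fails at j=1)
  i=2: ✗ (fails at j=2)
  i=3: ✗ (fails at j=3)
  i=4: ✗ (fails at j=4)
  i=5: ✗ (fails at j=6)
  i=6: ✗ (fails at j=6)
  i=7: ✗ (fails at j=7)
Positions where it holds: {} → 0.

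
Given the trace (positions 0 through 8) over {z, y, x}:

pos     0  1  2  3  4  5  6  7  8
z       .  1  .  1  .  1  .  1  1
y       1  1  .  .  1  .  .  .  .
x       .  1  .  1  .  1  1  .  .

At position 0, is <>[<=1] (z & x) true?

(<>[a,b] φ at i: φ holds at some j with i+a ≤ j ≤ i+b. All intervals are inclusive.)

Check (z & x) at each j in [0,1]:
  j=0: false
  j=1: true
Found at j=1 → formula holds.

Yes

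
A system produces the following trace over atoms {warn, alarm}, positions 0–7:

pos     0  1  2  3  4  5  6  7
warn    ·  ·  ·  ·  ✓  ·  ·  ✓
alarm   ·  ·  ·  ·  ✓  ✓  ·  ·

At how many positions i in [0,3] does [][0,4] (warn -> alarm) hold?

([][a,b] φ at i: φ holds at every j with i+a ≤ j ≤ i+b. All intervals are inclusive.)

3

Evaluate at each i in [0,3]:
  i=0: ✓ (all of [0,4])
  i=1: ✓ (all of [1,5])
  i=2: ✓ (all of [2,6])
  i=3: ✗ (fails at j=7)
Positions where it holds: {0, 1, 2} → 3.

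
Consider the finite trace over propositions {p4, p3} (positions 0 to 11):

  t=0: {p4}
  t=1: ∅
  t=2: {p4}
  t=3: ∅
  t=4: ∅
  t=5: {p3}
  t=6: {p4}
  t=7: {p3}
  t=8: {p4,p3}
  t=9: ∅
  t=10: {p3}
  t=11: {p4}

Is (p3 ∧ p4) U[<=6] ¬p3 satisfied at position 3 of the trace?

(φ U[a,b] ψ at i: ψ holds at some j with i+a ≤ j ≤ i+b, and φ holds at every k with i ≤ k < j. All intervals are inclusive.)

Need some j in [3,9] with ¬p3, and (p3 ∧ p4) at every k in [3,j-1].
  j=3: ¬p3 holds; no prefix to check → satisfied.

Yes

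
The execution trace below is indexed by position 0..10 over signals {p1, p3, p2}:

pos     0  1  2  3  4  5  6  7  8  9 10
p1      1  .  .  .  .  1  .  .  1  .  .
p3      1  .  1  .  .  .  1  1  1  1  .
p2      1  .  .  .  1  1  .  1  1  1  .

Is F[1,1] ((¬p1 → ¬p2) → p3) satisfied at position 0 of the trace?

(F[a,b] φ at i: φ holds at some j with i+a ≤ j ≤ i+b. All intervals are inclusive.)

False

Check ((¬p1 → ¬p2) → p3) at each j in [1,1]:
  j=1: false
No position in the window satisfies it → formula fails.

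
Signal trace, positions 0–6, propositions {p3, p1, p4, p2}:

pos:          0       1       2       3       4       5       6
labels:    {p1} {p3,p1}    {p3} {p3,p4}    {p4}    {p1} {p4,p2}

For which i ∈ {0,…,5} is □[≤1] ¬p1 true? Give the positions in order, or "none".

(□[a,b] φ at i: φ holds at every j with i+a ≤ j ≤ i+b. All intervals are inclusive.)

2, 3

Evaluate at each i in [0,5]:
  i=0: ✗ (fails at j=0)
  i=1: ✗ (fails at j=1)
  i=2: ✓ (all of [2,3])
  i=3: ✓ (all of [3,4])
  i=4: ✗ (fails at j=5)
  i=5: ✗ (fails at j=5)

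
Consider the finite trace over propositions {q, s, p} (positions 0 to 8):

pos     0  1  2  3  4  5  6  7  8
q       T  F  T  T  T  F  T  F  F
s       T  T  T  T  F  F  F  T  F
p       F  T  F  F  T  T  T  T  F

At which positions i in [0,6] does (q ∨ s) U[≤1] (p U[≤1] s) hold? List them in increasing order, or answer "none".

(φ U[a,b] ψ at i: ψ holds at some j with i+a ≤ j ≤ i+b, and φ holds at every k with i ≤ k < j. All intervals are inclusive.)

0, 1, 2, 3, 6

Evaluate at each i in [0,6]:
  i=0: ✓ (rhs at j=0)
  i=1: ✓ (rhs at j=1)
  i=2: ✓ (rhs at j=2)
  i=3: ✓ (rhs at j=3)
  i=4: ✗ (no rhs in [4,5])
  i=5: ✗ (lhs fails at k=5 before rhs at j=6)
  i=6: ✓ (rhs at j=6)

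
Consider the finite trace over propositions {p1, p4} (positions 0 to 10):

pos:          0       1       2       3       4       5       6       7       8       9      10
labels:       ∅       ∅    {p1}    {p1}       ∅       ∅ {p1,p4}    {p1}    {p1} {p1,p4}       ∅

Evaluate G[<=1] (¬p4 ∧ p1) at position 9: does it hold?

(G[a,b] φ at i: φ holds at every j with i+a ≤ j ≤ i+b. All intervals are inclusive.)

No

Check (¬p4 ∧ p1) at every j in [9,10]:
  j=9: false
  j=10: false
Fails at j=9 → formula fails.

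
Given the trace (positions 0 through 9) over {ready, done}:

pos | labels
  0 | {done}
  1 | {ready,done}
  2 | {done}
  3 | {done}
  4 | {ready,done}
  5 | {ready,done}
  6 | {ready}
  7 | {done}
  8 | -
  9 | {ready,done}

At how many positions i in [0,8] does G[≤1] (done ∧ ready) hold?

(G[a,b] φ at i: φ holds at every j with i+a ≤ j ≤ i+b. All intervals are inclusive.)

1

Evaluate at each i in [0,8]:
  i=0: ✗ (fails at j=0)
  i=1: ✗ (fails at j=2)
  i=2: ✗ (fails at j=2)
  i=3: ✗ (fails at j=3)
  i=4: ✓ (all of [4,5])
  i=5: ✗ (fails at j=6)
  i=6: ✗ (fails at j=6)
  i=7: ✗ (fails at j=7)
  i=8: ✗ (fails at j=8)
Positions where it holds: {4} → 1.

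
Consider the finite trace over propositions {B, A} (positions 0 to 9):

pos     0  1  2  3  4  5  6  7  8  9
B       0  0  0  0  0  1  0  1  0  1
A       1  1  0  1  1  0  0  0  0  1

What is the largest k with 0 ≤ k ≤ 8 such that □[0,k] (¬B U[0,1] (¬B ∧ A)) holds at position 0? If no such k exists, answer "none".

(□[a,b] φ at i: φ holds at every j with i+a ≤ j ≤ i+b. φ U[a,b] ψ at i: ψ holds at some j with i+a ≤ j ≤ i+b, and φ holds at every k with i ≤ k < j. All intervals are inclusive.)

(¬B U[0,1] (¬B ∧ A)) must hold from j=0 onward; find where it first fails.
  j=0: holds
  j=1: holds
  j=2: holds
  j=3: holds
  j=4: holds
  j=5: fails
Holds on [0,4], so largest k = 4.

4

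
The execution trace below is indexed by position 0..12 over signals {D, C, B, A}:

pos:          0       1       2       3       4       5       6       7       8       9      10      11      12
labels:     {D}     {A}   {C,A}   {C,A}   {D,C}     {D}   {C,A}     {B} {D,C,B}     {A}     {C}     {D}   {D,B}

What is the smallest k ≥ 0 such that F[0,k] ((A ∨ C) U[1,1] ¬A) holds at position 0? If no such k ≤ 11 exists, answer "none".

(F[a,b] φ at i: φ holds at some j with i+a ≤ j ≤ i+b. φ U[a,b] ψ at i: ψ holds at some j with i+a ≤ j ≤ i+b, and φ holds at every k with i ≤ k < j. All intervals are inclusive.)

Scan j = 0,1,… for ((A ∨ C) U[1,1] ¬A):
  j=0: fails
  j=1: fails
  j=2: fails
  j=3: holds
First hit at j=3, so smallest k = 3-0 = 3.

3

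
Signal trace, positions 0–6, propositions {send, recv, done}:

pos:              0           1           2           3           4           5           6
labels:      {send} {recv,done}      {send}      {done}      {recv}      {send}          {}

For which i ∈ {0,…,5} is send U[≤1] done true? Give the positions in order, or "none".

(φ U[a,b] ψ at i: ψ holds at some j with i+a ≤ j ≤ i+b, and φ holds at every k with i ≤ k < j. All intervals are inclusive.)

0, 1, 2, 3

Evaluate at each i in [0,5]:
  i=0: ✓ (rhs at j=1; lhs holds on [0,0])
  i=1: ✓ (rhs at j=1)
  i=2: ✓ (rhs at j=3; lhs holds on [2,2])
  i=3: ✓ (rhs at j=3)
  i=4: ✗ (no rhs in [4,5])
  i=5: ✗ (no rhs in [5,6])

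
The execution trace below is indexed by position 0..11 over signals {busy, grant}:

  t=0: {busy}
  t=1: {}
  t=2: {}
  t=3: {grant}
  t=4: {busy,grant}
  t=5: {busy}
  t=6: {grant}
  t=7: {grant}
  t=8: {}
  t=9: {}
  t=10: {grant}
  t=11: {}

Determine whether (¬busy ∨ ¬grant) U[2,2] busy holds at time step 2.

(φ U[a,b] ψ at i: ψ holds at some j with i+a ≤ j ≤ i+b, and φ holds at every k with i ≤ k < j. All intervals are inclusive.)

Need some j in [4,4] with busy, and (¬busy ∨ ¬grant) at every k in [2,j-1].
  j=4: busy holds; (¬busy ∨ ¬grant) holds at every k in [2,3] → satisfied.

True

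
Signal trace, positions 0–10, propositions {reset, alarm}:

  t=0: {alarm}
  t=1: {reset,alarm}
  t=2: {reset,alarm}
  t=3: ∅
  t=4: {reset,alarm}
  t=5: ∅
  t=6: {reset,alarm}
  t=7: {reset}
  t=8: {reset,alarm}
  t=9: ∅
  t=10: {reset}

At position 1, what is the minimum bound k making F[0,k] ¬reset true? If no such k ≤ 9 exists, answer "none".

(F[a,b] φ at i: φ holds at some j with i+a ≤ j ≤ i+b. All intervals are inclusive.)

2

Scan j = 1,2,… for ¬reset:
  j=1: fails
  j=2: fails
  j=3: holds
First hit at j=3, so smallest k = 3-1 = 2.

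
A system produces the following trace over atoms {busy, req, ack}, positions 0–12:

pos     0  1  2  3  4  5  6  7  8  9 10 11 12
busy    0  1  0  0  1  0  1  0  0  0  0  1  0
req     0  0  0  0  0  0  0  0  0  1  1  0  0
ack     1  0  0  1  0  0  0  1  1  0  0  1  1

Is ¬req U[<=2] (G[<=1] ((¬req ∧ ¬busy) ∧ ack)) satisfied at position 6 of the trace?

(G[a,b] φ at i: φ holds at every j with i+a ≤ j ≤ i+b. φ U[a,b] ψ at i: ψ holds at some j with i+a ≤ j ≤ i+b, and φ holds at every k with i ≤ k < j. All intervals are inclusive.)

True

Need some j in [6,8] with G[<=1] ((¬req ∧ ¬busy) ∧ ack), and ¬req at every k in [6,j-1].
  j=6: G[<=1] ((¬req ∧ ¬busy) ∧ ack) — fails at 6.
  j=7: G[<=1] ((¬req ∧ ¬busy) ∧ ack) holds; ¬req holds at every k in [6,6] → satisfied.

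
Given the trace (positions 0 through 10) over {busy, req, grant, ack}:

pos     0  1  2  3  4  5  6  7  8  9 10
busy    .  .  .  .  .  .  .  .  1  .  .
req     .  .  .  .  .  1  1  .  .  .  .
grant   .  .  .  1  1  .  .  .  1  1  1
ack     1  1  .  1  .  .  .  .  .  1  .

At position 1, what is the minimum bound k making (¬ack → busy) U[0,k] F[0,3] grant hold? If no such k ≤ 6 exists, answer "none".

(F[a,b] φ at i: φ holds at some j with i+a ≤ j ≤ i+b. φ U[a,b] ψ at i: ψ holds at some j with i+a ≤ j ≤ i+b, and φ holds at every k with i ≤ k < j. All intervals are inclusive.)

Need earliest j ≥ 1 with F[0,3] grant, and (¬ack → busy) at every k in [1,j-1].
  j=1: rhs holds (empty prefix). k = 0.

0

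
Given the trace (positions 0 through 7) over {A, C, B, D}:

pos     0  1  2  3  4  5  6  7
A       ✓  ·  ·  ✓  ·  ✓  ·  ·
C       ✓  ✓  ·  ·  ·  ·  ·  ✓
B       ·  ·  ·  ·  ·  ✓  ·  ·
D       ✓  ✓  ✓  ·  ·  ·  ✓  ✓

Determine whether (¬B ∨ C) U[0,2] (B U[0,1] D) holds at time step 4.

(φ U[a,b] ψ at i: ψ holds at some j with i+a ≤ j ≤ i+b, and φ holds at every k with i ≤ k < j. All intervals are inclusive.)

Need some j in [4,6] with (B U[0,1] D), and (¬B ∨ C) at every k in [4,j-1].
  j=4: (B U[0,1] D) — fails.
  j=5: (B U[0,1] D) holds; (¬B ∨ C) holds at every k in [4,4] → satisfied.

Yes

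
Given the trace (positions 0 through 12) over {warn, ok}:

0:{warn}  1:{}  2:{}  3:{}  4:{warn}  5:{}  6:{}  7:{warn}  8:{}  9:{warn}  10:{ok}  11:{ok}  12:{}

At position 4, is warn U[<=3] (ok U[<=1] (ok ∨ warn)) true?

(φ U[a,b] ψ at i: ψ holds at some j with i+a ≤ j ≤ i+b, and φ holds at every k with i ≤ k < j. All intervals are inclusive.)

Need some j in [4,7] with (ok U[<=1] (ok ∨ warn)), and warn at every k in [4,j-1].
  j=4: (ok U[<=1] (ok ∨ warn)) holds; no prefix to check → satisfied.

Yes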